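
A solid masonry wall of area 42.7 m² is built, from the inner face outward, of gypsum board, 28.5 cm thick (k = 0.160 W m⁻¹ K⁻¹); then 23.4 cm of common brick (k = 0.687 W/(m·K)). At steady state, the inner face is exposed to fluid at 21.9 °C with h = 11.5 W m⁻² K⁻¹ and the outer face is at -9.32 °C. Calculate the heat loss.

Q = 604 W

Series thermal resistances, inner to outer:
  R_conv,in = 1/(hA) = 1/(11.5·42.7) = 0.002036 K/W
  R_gypsum board = L/(kA) = 0.285/(0.160·42.7) = 0.04172 K/W
  R_common brick = L/(kA) = 0.234/(0.687·42.7) = 0.007977 K/W
ΣR = 0.002036 + 0.04172 + 0.007977 = 0.05173 K/W
Q = ΔT/ΣR = (21.9 °C − -9.32 °C)/0.05173 = 604 W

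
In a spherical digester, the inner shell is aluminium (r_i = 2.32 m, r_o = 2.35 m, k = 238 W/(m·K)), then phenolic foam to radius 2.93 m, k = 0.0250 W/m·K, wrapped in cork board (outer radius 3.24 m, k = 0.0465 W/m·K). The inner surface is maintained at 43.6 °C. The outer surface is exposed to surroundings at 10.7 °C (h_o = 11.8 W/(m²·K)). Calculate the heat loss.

Treat each layer as a resistance in series:
  R_aluminium = (1/2.32 − 1/2.35)/(4πk) = 0.005503/(4π·238) = 1.840×10^-6 K/W
  R_phenolic foam = (1/2.35 − 1/2.93)/(4πk) = 0.08423/(4π·0.0250) = 0.2681 K/W
  R_cork board = (1/2.93 − 1/3.24)/(4πk) = 0.03265/(4π·0.0465) = 0.05588 K/W
  R_conv,out = 1/(4πr²h) = 1/(4π·3.24²·11.8) = 6.424×10^-4 K/W
ΣR = 1.840×10^-6 + 0.2681 + 0.05588 + 6.424×10^-4 = 0.3246 K/W
Q = ΔT/ΣR = (43.6 °C − 10.7 °C)/0.3246 = 101 W

Q = 101 W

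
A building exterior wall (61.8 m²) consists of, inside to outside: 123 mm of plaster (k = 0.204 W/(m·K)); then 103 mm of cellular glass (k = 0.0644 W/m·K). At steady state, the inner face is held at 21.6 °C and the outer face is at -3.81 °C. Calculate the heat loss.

Q = 713 W

Resistance network (inner→outer):
  R_plaster = L/(kA) = 0.123/(0.204·61.8) = 0.009756 K/W
  R_cellular glass = L/(kA) = 0.103/(0.0644·61.8) = 0.02588 K/W
ΣR = 0.009756 + 0.02588 = 0.03564 K/W
Q = ΔT/ΣR = (21.6 °C − -3.81 °C)/0.03564 = 713 W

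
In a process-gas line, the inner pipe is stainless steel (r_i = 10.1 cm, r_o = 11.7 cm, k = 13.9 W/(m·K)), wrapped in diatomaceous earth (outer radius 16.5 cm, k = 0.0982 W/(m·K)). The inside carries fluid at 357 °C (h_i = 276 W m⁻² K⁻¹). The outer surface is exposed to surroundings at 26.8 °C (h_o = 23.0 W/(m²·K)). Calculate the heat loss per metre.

Resistance network (inner→outer):
  R'_conv,in = 1/(2πr h) = 1/(2π·0.101·276) = 0.005709 m·K/W
  R'_stainless steel = ln(0.117/0.101)/(2πk) = 0.1471/(2π·13.9) = 0.001684 m·K/W
  R'_diatomaceous earth = ln(0.165/0.117)/(2πk) = 0.3438/(2π·0.0982) = 0.5572 m·K/W
  R'_conv,out = 1/(2πr h) = 1/(2π·0.165·23.0) = 0.04194 m·K/W
ΣR = 0.005709 + 0.001684 + 0.5572 + 0.04194 = 0.6065 m·K/W
Q' = ΔT/ΣR = (357 °C − 26.8 °C)/0.6065 = 544 W/m

Q' = 544 W/m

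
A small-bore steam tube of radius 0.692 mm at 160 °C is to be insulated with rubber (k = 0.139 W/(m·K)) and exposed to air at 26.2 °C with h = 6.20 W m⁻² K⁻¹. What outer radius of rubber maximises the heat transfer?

r_cr = 2.24 cm

For a cylinder, r_cr = k_ins/h = 0.139/6.20 = 0.0224 m = 2.24 cm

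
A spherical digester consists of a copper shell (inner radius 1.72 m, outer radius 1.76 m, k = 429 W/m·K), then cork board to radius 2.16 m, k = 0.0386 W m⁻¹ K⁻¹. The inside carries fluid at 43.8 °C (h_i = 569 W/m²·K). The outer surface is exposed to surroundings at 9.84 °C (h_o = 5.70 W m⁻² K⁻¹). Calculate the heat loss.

Q = 154 W

Resistance network (inner→outer):
  R_conv,in = 1/(4πr²h) = 1/(4π·1.72²·569) = 4.727×10^-5 K/W
  R_copper = (1/1.72 − 1/1.76)/(4πk) = 0.01321/(4π·429) = 2.451×10^-6 K/W
  R_cork board = (1/1.76 − 1/2.16)/(4πk) = 0.1052/(4π·0.0386) = 0.2169 K/W
  R_conv,out = 1/(4πr²h) = 1/(4π·2.16²·5.70) = 0.002992 K/W
ΣR = 4.727×10^-5 + 2.451×10^-6 + 0.2169 + 0.002992 = 0.2199 K/W
Q = ΔT/ΣR = (43.8 °C − 9.84 °C)/0.2199 = 154 W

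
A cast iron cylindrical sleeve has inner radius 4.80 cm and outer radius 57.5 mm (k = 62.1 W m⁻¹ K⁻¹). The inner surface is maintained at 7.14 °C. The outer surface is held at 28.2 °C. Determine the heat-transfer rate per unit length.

Q' = 45.5 kW/m

Q' = 2πk·ΔT/ln(r₂/r₁) = 2π × 62.1 × 21.06 / ln(0.0575/0.0480) = 45500 W/m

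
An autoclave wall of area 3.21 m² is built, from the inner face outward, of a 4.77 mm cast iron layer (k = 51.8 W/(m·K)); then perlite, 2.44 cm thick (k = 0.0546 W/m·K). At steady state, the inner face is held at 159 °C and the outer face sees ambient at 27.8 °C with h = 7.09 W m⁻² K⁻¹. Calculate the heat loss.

Resistance network (inner→outer):
  R_cast iron = L/(kA) = 0.00477/(51.8·3.21) = 2.869×10^-5 K/W
  R_perlite = L/(kA) = 0.0244/(0.0546·3.21) = 0.1392 K/W
  R_conv,out = 1/(hA) = 1/(7.09·3.21) = 0.04394 K/W
ΣR = 2.869×10^-5 + 0.1392 + 0.04394 = 0.1832 K/W
Q = ΔT/ΣR = (159 °C − 27.8 °C)/0.1832 = 716 W

Q = 716 W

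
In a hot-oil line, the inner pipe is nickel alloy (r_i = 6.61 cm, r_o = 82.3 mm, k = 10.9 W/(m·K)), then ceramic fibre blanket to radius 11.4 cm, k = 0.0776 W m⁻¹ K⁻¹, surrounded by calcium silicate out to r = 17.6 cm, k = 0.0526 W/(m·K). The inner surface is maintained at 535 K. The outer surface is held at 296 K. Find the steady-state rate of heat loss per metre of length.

Treat each layer as a resistance in series:
  R'_nickel alloy = ln(0.0823/0.0661)/(2πk) = 0.2192/(2π·10.9) = 0.003201 m·K/W
  R'_ceramic fibre blanket = ln(0.114/0.0823)/(2πk) = 0.3258/(2π·0.0776) = 0.6683 m·K/W
  R'_calcium silicate = ln(0.176/0.114)/(2πk) = 0.4343/(2π·0.0526) = 1.314 m·K/W
ΣR = 0.003201 + 0.6683 + 1.314 = 1.986 m·K/W
Q' = ΔT/ΣR = (535 K − 296 K)/1.986 = 120 W/m

Q' = 120 W/m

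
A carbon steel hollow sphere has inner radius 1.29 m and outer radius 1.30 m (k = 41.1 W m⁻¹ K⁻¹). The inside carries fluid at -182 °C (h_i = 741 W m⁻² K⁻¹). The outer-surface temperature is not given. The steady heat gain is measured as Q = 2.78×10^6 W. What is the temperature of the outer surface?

T_out = 29.5 °C

Sum the resistances:
  R_conv,in = 1/(4πr²h) = 1/(4π·1.29²·741) = 6.453×10^-5 K/W
  R_carbon steel = (1/1.29 − 1/1.30)/(4πk) = 0.005963/(4π·41.1) = 1.155×10^-5 K/W
ΣR = 7.608×10^-5 K/W
ΔT = Q·ΣR = 2.78×10^6 × 7.608×10^-5 = 211.5 K
Heat flows inward, so T_out = T_in + ΔT = -182 + 211.5 = 29.5 °C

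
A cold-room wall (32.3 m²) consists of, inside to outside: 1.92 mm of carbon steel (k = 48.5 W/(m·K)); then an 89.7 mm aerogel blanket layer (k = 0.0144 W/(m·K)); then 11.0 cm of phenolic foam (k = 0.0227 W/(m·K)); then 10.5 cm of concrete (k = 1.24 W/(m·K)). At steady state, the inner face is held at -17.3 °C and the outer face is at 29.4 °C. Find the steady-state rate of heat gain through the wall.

Series thermal resistances, inner to outer:
  R_carbon steel = L/(kA) = 0.00192/(48.5·32.3) = 1.226×10^-6 K/W
  R_aerogel blanket = L/(kA) = 0.0897/(0.0144·32.3) = 0.1929 K/W
  R_phenolic foam = L/(kA) = 0.110/(0.0227·32.3) = 0.1500 K/W
  R_concrete = L/(kA) = 0.105/(1.24·32.3) = 0.002622 K/W
ΣR = 1.226×10^-6 + 0.1929 + 0.1500 + 0.002622 = 0.3455 K/W
Q = ΔT/ΣR = (-17.3 °C − 29.4 °C)/0.3455 = -135 W
(Negative Q ⇒ heat flows inward; heat gain = 135 W.)

Q = 135 W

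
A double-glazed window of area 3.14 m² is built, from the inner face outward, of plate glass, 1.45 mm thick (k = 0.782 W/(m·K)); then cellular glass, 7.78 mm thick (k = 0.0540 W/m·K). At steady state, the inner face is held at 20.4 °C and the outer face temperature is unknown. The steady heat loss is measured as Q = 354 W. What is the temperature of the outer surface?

T_out = 3.95 °C

Series resistances:
  R_plate glass = L/(kA) = 0.00145/(0.782·3.14) = 5.905×10^-4 K/W
  R_cellular glass = L/(kA) = 0.00778/(0.0540·3.14) = 0.04588 K/W
ΣR = 0.04647 K/W
ΔT = Q·ΣR = 354 × 0.04647 = 16.45 K
Heat flows outward, so T_out = T_in − ΔT = 20.4 − 16.45 = 3.95 °C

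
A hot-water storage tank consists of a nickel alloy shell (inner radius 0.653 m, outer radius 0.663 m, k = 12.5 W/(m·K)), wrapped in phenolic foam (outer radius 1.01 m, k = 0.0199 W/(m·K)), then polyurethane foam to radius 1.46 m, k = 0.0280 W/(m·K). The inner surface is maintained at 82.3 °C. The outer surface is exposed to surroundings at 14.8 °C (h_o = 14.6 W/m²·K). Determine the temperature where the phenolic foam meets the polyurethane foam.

Resistance network (inner→outer):
  R_nickel alloy = (1/0.653 − 1/0.663)/(4πk) = 0.02310/(4π·12.5) = 1.470×10^-4 K/W
  R_phenolic foam = (1/0.663 − 1/1.01)/(4πk) = 0.5182/(4π·0.0199) = 2.072 K/W
  R_polyurethane foam = (1/1.01 − 1/1.46)/(4πk) = 0.3052/(4π·0.0280) = 0.8673 K/W
  R_conv,out = 1/(4πr²h) = 1/(4π·1.46²·14.6) = 0.002557 K/W
ΣR = 1.470×10^-4 + 2.072 + 0.8673 + 0.002557 = 2.942 K/W
Q = ΔT/ΣR = (82.3 °C − 14.8 °C)/2.942 = 22.94 W
From the inner boundary to the phenolic foam/polyurethane foam interface, ΣR_partial = 2.072 K/W.
T_interface = T_in − Q·ΣR_partial = 82.3 °C − (22.94)(2.072) = 34.8 °C

T = 34.8 °C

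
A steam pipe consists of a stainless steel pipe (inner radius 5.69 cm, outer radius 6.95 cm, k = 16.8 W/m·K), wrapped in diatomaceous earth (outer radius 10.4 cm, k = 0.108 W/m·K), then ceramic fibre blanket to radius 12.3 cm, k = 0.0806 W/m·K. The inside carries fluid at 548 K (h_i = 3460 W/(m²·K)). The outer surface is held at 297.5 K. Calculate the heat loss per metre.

Q' = 270 W/m

Resistance network (inner→outer):
  R'_conv,in = 1/(2πr h) = 1/(2π·0.0569·3460) = 8.084×10^-4 m·K/W
  R'_stainless steel = ln(0.0695/0.0569)/(2πk) = 0.2000/(2π·16.8) = 0.001895 m·K/W
  R'_diatomaceous earth = ln(0.104/0.0695)/(2πk) = 0.4031/(2π·0.108) = 0.5940 m·K/W
  R'_ceramic fibre blanket = ln(0.123/0.104)/(2πk) = 0.1678/(2π·0.0806) = 0.3313 m·K/W
ΣR = 8.084×10^-4 + 0.001895 + 0.5940 + 0.3313 = 0.9280 m·K/W
Q' = ΔT/ΣR = (548 K − 297.5 K)/0.9280 = 270 W/m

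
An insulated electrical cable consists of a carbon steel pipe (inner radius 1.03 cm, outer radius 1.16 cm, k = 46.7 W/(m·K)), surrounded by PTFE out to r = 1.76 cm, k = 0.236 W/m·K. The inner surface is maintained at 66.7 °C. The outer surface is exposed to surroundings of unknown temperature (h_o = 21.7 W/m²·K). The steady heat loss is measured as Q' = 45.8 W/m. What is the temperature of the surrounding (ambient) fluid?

Series resistances:
  R'_carbon steel = ln(0.0116/0.0103)/(2πk) = 0.1189/(2π·46.7) = 4.051×10^-4 m·K/W
  R'_PTFE = ln(0.0176/0.0116)/(2πk) = 0.4169/(2π·0.236) = 0.2811 m·K/W
  R'_conv,out = 1/(2πr h) = 1/(2π·0.0176·21.7) = 0.4167 m·K/W
ΣR = 0.6983 m·K/W
ΔT = Q'·ΣR = 45.8 × 0.6983 = 31.98 K
Heat flows outward, so T_out = T_in − ΔT = 66.7 − 31.98 = 34.7 °C

T_out = 34.7 °C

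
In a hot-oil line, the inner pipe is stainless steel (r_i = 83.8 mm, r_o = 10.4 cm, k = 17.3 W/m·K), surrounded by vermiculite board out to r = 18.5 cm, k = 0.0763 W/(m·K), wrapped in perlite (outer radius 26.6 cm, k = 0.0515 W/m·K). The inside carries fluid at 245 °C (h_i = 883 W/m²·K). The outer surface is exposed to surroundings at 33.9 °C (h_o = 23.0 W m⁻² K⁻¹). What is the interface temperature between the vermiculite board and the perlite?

Resistance network (inner→outer):
  R'_conv,in = 1/(2πr h) = 1/(2π·0.0838·883) = 0.002151 m·K/W
  R'_stainless steel = ln(0.104/0.0838)/(2πk) = 0.2160/(2π·17.3) = 0.001987 m·K/W
  R'_vermiculite board = ln(0.185/0.104)/(2πk) = 0.5760/(2π·0.0763) = 1.201 m·K/W
  R'_perlite = ln(0.266/0.185)/(2πk) = 0.3631/(2π·0.0515) = 1.122 m·K/W
  R'_conv,out = 1/(2πr h) = 1/(2π·0.266·23.0) = 0.02601 m·K/W
ΣR = 0.002151 + 0.001987 + 1.201 + 1.122 + 0.02601 = 2.353 m·K/W
Q' = ΔT/ΣR = (245 °C − 33.9 °C)/2.353 = 89.72 W/m
From the inner boundary to the vermiculite board/perlite interface, ΣR_partial = 1.205 m·K/W.
T_interface = T_in − Q'·ΣR_partial = 245 °C − (89.72)(1.205) = 137 °C

T = 137 °C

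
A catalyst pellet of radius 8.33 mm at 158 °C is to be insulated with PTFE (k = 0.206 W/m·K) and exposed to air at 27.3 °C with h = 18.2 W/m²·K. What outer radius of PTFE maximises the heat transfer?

r_cr = 2.26 cm

For a sphere, r_cr = 2k_ins/h = 2·0.206/18.2 = 0.0226 m = 2.26 cm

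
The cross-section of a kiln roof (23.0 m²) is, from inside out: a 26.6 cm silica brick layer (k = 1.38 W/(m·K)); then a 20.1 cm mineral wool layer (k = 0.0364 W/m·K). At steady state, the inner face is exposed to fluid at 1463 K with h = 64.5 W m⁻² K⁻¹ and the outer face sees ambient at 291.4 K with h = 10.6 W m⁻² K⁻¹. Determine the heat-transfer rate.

Q = 4630 W

Series thermal resistances, inner to outer:
  R_conv,in = 1/(hA) = 1/(64.5·23.0) = 6.741×10^-4 K/W
  R_silica brick = L/(kA) = 0.266/(1.38·23.0) = 0.008381 K/W
  R_mineral wool = L/(kA) = 0.201/(0.0364·23.0) = 0.2401 K/W
  R_conv,out = 1/(hA) = 1/(10.6·23.0) = 0.004102 K/W
ΣR = 6.741×10^-4 + 0.008381 + 0.2401 + 0.004102 = 0.2533 K/W
Q = ΔT/ΣR = (1463 K − 291.4 K)/0.2533 = 4630 W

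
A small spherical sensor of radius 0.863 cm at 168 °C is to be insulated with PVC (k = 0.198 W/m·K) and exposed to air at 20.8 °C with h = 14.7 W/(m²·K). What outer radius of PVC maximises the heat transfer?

For a sphere, r_cr = 2k_ins/h = 2·0.198/14.7 = 0.0269 m = 2.69 cm

r_cr = 2.69 cm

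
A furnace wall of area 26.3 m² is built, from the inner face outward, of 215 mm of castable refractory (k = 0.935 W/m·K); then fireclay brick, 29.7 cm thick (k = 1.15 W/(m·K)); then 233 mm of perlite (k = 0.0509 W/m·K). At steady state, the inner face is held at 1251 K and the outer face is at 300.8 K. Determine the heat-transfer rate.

Q = 4930 W

Resistance network (inner→outer):
  R_castable refractory = L/(kA) = 0.215/(0.935·26.3) = 0.008743 K/W
  R_fireclay brick = L/(kA) = 0.297/(1.15·26.3) = 0.009820 K/W
  R_perlite = L/(kA) = 0.233/(0.0509·26.3) = 0.1741 K/W
ΣR = 0.008743 + 0.009820 + 0.1741 = 0.1927 K/W
Q = ΔT/ΣR = (1251 K − 300.8 K)/0.1927 = 4930 W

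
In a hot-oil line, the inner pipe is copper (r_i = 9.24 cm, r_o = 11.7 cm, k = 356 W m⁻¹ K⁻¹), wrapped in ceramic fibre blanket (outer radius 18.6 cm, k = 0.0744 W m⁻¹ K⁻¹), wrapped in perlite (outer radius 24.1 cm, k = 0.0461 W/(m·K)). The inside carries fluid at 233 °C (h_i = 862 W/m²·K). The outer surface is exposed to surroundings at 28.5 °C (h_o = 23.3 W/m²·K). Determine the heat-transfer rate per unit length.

Q' = 107 W/m

Treat each layer as a resistance in series:
  R'_conv,in = 1/(2πr h) = 1/(2π·0.0924·862) = 0.001998 m·K/W
  R'_copper = ln(0.117/0.0924)/(2πk) = 0.2360/(2π·356) = 1.055×10^-4 m·K/W
  R'_ceramic fibre blanket = ln(0.186/0.117)/(2πk) = 0.4636/(2π·0.0744) = 0.9917 m·K/W
  R'_perlite = ln(0.241/0.186)/(2πk) = 0.2591/(2π·0.0461) = 0.8943 m·K/W
  R'_conv,out = 1/(2πr h) = 1/(2π·0.241·23.3) = 0.02834 m·K/W
ΣR = 0.001998 + 1.055×10^-4 + 0.9917 + 0.8943 + 0.02834 = 1.916 m·K/W
Q' = ΔT/ΣR = (233 °C − 28.5 °C)/1.916 = 107 W/m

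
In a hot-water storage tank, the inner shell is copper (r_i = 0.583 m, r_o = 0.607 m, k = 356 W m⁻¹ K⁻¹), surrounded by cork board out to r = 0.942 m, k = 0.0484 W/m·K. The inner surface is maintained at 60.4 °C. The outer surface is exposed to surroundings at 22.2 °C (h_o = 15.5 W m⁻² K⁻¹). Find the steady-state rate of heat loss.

Q = 39.4 W

Treat each layer as a resistance in series:
  R_copper = (1/0.583 − 1/0.607)/(4πk) = 0.06782/(4π·356) = 1.516×10^-5 K/W
  R_cork board = (1/0.607 − 1/0.942)/(4πk) = 0.5859/(4π·0.0484) = 0.9633 K/W
  R_conv,out = 1/(4πr²h) = 1/(4π·0.942²·15.5) = 0.005786 K/W
ΣR = 1.516×10^-5 + 0.9633 + 0.005786 = 0.9691 K/W
Q = ΔT/ΣR = (60.4 °C − 22.2 °C)/0.9691 = 39.4 W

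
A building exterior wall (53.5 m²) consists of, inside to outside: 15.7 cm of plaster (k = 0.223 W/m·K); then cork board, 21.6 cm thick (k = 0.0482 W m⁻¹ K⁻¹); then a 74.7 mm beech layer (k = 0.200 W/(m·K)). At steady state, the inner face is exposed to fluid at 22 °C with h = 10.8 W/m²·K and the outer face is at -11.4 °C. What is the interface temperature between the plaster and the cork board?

T = 17.3 °C

Treat each layer as a resistance in series:
  R_conv,in = 1/(hA) = 1/(10.8·53.5) = 0.001731 K/W
  R_plaster = L/(kA) = 0.157/(0.223·53.5) = 0.01316 K/W
  R_cork board = L/(kA) = 0.216/(0.0482·53.5) = 0.08376 K/W
  R_beech = L/(kA) = 0.0747/(0.200·53.5) = 0.006981 K/W
ΣR = 0.001731 + 0.01316 + 0.08376 + 0.006981 = 0.1056 K/W
Q = ΔT/ΣR = (22 °C − -11.4 °C)/0.1056 = 316.3 W
From the inner boundary to the plaster/cork board interface, ΣR_partial = 0.01489 K/W.
T_interface = T_in − Q·ΣR_partial = 22 °C − (316.3)(0.01489) = 17.3 °C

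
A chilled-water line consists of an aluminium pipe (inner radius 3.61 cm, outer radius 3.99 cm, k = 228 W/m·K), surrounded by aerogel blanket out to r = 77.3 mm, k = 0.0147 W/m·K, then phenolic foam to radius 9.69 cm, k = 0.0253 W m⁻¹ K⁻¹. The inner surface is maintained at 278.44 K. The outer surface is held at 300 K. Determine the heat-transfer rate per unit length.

Q' = 2.51 W/m

Resistance network (inner→outer):
  R'_aluminium = ln(0.0399/0.0361)/(2πk) = 0.1001/(2π·228) = 6.986×10^-5 m·K/W
  R'_aerogel blanket = ln(0.0773/0.0399)/(2πk) = 0.6613/(2π·0.0147) = 7.160 m·K/W
  R'_phenolic foam = ln(0.0969/0.0773)/(2πk) = 0.2260/(2π·0.0253) = 1.422 m·K/W
ΣR = 6.986×10^-5 + 7.160 + 1.422 = 8.582 m·K/W
Q' = ΔT/ΣR = (278.44 K − 300 K)/8.582 = -2.51 W/m
(Negative Q' ⇒ heat flows inward; heat gain = 2.51 W/m.)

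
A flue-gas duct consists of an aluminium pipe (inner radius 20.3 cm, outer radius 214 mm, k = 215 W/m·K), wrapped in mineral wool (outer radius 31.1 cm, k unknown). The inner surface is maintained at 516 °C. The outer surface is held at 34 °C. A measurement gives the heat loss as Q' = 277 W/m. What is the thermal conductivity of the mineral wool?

ΣR = ΔT/Q' = |516 − 34|/277 = 1.740 m·K/W
Known resistances:
  R'_aluminium = ln(0.214/0.203)/(2πk) = 0.05277/(2π·215) = 3.906×10^-5 m·K/W
R_mineral wool = ΣR − ΣR_known = 1.740 − 3.906×10^-5 = 1.740 m·K/W
ln(r₂/r₁)/(2πk) = 1.740 ⇒ k = 0.3738/(2π·1.740) = 0.0342 W/m·K

k = 0.0342 W/m·K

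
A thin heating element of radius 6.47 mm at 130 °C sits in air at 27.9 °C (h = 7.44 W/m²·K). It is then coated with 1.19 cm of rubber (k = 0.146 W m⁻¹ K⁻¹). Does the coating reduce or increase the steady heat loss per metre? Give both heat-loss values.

Critical radius for a cylinder: r_cr = k/h = 0.0196 m = 1.96 cm.
Outer radius after coating: r₂ = 0.00647 + 0.0119 = 0.01837 m.
Since r₁ < r_cr and r₂ ≤ r_cr, the coating moves toward the maximum at r_cr — heat loss rises.
Bare: R = 1/(2πr₁h) = 3.306 m·K/W; Q = 102.1/3.306 = 30.9 W/m.
Coated: R = R_cond + R_conv = 2.302 m·K/W; Q = 102.1/2.302 = 44.4 W/m.

increases: 30.9 → 44.4 W/m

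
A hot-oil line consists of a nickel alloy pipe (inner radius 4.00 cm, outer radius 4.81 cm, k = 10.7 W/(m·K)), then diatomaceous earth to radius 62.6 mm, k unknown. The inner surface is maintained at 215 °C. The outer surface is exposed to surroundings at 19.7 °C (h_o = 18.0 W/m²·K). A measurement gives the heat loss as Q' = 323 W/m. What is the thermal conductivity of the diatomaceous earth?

k = 0.0910 W/m·K

ΣR = ΔT/Q' = |215 − 19.7|/323 = 0.6046 m·K/W
Known resistances:
  R'_nickel alloy = ln(0.0481/0.0400)/(2πk) = 0.1844/(2π·10.7) = 0.002743 m·K/W
  R'_conv,out = 1/(2πr h) = 1/(2π·0.0626·18.0) = 0.1412 m·K/W
R_diatomaceous earth = ΣR − ΣR_known = 0.6046 − 0.1439 = 0.4607 m·K/W
ln(r₂/r₁)/(2πk) = 0.4607 ⇒ k = 0.2635/(2π·0.4607) = 0.0910 W/m·K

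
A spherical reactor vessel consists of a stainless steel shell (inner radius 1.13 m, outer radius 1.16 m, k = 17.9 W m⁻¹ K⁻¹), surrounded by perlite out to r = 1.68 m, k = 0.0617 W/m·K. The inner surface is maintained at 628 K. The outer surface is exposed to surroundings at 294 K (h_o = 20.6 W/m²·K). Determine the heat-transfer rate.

Q = 966 W

Series thermal resistances, inner to outer:
  R_stainless steel = (1/1.13 − 1/1.16)/(4πk) = 0.02289/(4π·17.9) = 1.017×10^-4 K/W
  R_perlite = (1/1.16 − 1/1.68)/(4πk) = 0.2668/(4π·0.0617) = 0.3441 K/W
  R_conv,out = 1/(4πr²h) = 1/(4π·1.68²·20.6) = 0.001369 K/W
ΣR = 1.017×10^-4 + 0.3441 + 0.001369 = 0.3456 K/W
Q = ΔT/ΣR = (628 K − 294 K)/0.3456 = 966 W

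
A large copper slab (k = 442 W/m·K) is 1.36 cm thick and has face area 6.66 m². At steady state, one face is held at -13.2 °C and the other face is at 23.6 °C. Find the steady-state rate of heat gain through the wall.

Q = kA·ΔT/L = 442 × 6.66 × |-13.2 °C − 23.6 °C| / 0.0136 = 7.97×10^6 W

Q = 7970 kW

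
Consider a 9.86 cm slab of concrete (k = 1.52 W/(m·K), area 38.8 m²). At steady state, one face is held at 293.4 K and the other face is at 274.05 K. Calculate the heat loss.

Q = 11.6 kW

Q = kA·ΔT/L = 1.52 × 38.8 × |293.4 K − 274.05 K| / 0.0986 = 11600 W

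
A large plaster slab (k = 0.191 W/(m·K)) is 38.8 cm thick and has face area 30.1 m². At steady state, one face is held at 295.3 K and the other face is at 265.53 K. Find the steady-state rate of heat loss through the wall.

Q = kA·ΔT/L = 0.191 × 30.1 × |295.3 K − 265.53 K| / 0.388 = 441 W

Q = 441 W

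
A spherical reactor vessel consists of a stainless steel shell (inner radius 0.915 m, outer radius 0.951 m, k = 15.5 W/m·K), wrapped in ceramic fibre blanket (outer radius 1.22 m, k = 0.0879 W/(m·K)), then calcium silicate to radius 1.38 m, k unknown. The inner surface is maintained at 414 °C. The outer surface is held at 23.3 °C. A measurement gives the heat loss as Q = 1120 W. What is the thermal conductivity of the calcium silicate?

k = 0.0545 W/m·K

ΣR = ΔT/Q = |414 − 23.3|/1120 = 0.3488 K/W
Known resistances:
  R_stainless steel = (1/0.915 − 1/0.951)/(4πk) = 0.04137/(4π·15.5) = 2.124×10^-4 K/W
  R_ceramic fibre blanket = (1/0.951 − 1/1.22)/(4πk) = 0.2319/(4π·0.0879) = 0.2099 K/W
R_calcium silicate = ΣR − ΣR_known = 0.3488 − 0.2101 = 0.1387 K/W
(1/r₁−1/r₂)/(4πk) = 0.1387 ⇒ k = 0.09503/(4π·0.1387) = 0.0545 W/m·K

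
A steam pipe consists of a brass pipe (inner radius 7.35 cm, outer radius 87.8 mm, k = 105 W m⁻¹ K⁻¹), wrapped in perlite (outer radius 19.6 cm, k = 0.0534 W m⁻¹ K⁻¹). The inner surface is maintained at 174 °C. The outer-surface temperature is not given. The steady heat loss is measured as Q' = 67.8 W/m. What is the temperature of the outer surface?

T_out = 11.7 °C

Series resistances:
  R'_brass = ln(0.0878/0.0735)/(2πk) = 0.1778/(2π·105) = 2.695×10^-4 m·K/W
  R'_perlite = ln(0.196/0.0878)/(2πk) = 0.8031/(2π·0.0534) = 2.393 m·K/W
ΣR = 2.394 m·K/W
ΔT = Q'·ΣR = 67.8 × 2.394 = 162.3 K
Heat flows outward, so T_out = T_in − ΔT = 174 − 162.3 = 11.7 °C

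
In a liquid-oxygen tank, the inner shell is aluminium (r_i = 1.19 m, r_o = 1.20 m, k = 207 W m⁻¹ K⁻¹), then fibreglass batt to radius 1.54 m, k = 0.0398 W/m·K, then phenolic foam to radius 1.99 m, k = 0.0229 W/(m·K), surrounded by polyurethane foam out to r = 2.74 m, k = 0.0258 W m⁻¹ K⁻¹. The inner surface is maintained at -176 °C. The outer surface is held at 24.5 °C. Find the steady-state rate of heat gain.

Resistance network (inner→outer):
  R_aluminium = (1/1.19 − 1/1.20)/(4πk) = 0.007003/(4π·207) = 2.692×10^-6 K/W
  R_fibreglass batt = (1/1.20 − 1/1.54)/(4πk) = 0.1840/(4π·0.0398) = 0.3679 K/W
  R_phenolic foam = (1/1.54 − 1/1.99)/(4πk) = 0.1468/(4π·0.0229) = 0.5103 K/W
  R_polyurethane foam = (1/1.99 − 1/2.74)/(4πk) = 0.1375/(4π·0.0258) = 0.4243 K/W
ΣR = 2.692×10^-6 + 0.3679 + 0.5103 + 0.4243 = 1.303 K/W
Q = ΔT/ΣR = (-176 °C − 24.5 °C)/1.303 = -154 W
(Negative Q ⇒ heat flows inward; heat gain = 154 W.)

Q = 154 W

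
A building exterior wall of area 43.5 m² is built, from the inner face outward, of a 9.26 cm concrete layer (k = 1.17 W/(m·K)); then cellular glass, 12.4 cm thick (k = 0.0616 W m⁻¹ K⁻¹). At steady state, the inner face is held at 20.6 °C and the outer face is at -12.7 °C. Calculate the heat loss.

Q = 692 W

Resistance network (inner→outer):
  R_concrete = L/(kA) = 0.0926/(1.17·43.5) = 0.001819 K/W
  R_cellular glass = L/(kA) = 0.124/(0.0616·43.5) = 0.04628 K/W
ΣR = 0.001819 + 0.04628 = 0.04810 K/W
Q = ΔT/ΣR = (20.6 °C − -12.7 °C)/0.04810 = 692 W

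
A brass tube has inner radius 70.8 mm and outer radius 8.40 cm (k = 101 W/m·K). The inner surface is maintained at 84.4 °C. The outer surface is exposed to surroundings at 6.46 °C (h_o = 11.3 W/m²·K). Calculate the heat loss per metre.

Resistance network (inner→outer):
  R'_brass = ln(0.0840/0.0708)/(2πk) = 0.1710/(2π·101) = 2.694×10^-4 m·K/W
  R'_conv,out = 1/(2πr h) = 1/(2π·0.0840·11.3) = 0.1677 m·K/W
ΣR = 2.694×10^-4 + 0.1677 = 0.1680 m·K/W
Q' = ΔT/ΣR = (84.4 °C − 6.46 °C)/0.1680 = 464 W/m

Q' = 464 W/m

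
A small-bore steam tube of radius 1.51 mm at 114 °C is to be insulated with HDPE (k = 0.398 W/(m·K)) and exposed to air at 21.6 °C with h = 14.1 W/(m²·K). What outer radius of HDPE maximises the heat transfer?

r_cr = 2.82 cm

For a cylinder, r_cr = k_ins/h = 0.398/14.1 = 0.0282 m = 2.82 cm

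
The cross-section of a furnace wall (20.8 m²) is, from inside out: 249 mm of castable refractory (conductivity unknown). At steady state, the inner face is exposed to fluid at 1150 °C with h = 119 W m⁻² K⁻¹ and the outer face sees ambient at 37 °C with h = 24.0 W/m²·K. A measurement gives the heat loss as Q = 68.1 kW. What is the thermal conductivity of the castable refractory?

ΣR = ΔT/Q = |1150 − 37|/68100 = 0.01634 K/W
Known resistances:
  R_conv,in = 1/(hA) = 1/(119·20.8) = 4.040×10^-4 K/W
  R_conv,out = 1/(hA) = 1/(24.0·20.8) = 0.002003 K/W
R_castable refractory = ΣR − ΣR_known = 0.01634 − 0.002407 = 0.01393 K/W
L/(kA) = 0.01393 ⇒ k = 0.249/(0.01393·20.8) = 0.859 W/m·K

k = 0.859 W/m·K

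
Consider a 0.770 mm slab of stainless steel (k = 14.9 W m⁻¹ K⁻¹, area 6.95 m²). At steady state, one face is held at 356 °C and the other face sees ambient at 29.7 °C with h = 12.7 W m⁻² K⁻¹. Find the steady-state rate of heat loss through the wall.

Series thermal resistances, inner to outer:
  R_stainless steel = L/(kA) = 7.70×10^-4/(14.9·6.95) = 7.436×10^-6 K/W
  R_conv,out = 1/(hA) = 1/(12.7·6.95) = 0.01133 K/W
ΣR = 7.436×10^-6 + 0.01133 = 0.01134 K/W
Q = ΔT/ΣR = (356 °C − 29.7 °C)/0.01134 = 28800 W

Q = 28.8 kW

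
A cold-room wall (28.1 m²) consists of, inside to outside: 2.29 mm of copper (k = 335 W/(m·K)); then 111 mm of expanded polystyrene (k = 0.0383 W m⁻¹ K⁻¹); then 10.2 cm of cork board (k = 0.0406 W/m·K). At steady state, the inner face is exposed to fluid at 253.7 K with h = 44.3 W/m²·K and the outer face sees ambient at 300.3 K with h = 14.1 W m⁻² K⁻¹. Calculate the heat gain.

Series thermal resistances, inner to outer:
  R_conv,in = 1/(hA) = 1/(44.3·28.1) = 8.033×10^-4 K/W
  R_copper = L/(kA) = 0.00229/(335·28.1) = 2.433×10^-7 K/W
  R_expanded polystyrene = L/(kA) = 0.111/(0.0383·28.1) = 0.1031 K/W
  R_cork board = L/(kA) = 0.102/(0.0406·28.1) = 0.08941 K/W
  R_conv,out = 1/(hA) = 1/(14.1·28.1) = 0.002524 K/W
ΣR = 8.033×10^-4 + 2.433×10^-7 + 0.1031 + 0.08941 + 0.002524 = 0.1958 K/W
Q = ΔT/ΣR = (253.7 K − 300.3 K)/0.1958 = -238 W
(Negative Q ⇒ heat flows inward; heat gain = 238 W.)

Q = 238 W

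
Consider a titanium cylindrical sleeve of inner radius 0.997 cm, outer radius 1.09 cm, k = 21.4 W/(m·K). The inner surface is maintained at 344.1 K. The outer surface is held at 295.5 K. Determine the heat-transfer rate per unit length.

Q' = 73300 W/m

Q' = 2πk·ΔT/ln(r₂/r₁) = 2π × 21.4 × 48.6 / ln(0.0109/0.00997) = 73300 W/m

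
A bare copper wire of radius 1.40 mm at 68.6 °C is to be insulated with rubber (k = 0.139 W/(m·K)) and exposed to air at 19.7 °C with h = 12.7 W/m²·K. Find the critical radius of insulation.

For a cylinder, r_cr = k_ins/h = 0.139/12.7 = 0.0109 m = 1.09 cm

r_cr = 1.09 cm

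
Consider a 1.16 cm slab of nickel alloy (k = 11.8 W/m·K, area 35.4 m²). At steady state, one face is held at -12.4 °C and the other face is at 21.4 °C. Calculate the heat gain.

Q = 1220 kW

Q = kA·ΔT/L = 11.8 × 35.4 × |-12.4 °C − 21.4 °C| / 0.0116 = 1.22×10^6 W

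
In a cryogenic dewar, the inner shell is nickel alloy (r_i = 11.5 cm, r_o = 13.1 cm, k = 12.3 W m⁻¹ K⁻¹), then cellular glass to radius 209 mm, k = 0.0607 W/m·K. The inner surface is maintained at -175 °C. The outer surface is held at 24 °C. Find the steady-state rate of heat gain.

Q = 53.2 W

Treat each layer as a resistance in series:
  R_nickel alloy = (1/0.115 − 1/0.131)/(4πk) = 1.062/(4π·12.3) = 0.006871 K/W
  R_cellular glass = (1/0.131 − 1/0.209)/(4πk) = 2.849/(4π·0.0607) = 3.735 K/W
ΣR = 0.006871 + 3.735 = 3.742 K/W
Q = ΔT/ΣR = (-175 °C − 24 °C)/3.742 = -53.2 W
(Negative Q ⇒ heat flows inward; heat gain = 53.2 W.)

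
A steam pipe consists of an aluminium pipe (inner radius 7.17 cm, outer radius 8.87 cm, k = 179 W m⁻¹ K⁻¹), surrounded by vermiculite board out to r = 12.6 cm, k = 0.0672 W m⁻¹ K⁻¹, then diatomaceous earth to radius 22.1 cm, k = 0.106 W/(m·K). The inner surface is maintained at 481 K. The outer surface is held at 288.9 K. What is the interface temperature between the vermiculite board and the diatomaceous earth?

Series thermal resistances, inner to outer:
  R'_aluminium = ln(0.0887/0.0717)/(2πk) = 0.2128/(2π·179) = 1.892×10^-4 m·K/W
  R'_vermiculite board = ln(0.126/0.0887)/(2πk) = 0.3510/(2π·0.0672) = 0.8314 m·K/W
  R'_diatomaceous earth = ln(0.221/0.126)/(2πk) = 0.5619/(2π·0.106) = 0.8436 m·K/W
ΣR = 1.892×10^-4 + 0.8314 + 0.8436 = 1.675 m·K/W
Q' = ΔT/ΣR = (481 K − 288.9 K)/1.675 = 114.7 W/m
From the inner boundary to the vermiculite board/diatomaceous earth interface, ΣR_partial = 0.8316 m·K/W.
T_interface = T_in − Q'·ΣR_partial = 481 K − (114.7)(0.8316) = 386 K

T = 386 K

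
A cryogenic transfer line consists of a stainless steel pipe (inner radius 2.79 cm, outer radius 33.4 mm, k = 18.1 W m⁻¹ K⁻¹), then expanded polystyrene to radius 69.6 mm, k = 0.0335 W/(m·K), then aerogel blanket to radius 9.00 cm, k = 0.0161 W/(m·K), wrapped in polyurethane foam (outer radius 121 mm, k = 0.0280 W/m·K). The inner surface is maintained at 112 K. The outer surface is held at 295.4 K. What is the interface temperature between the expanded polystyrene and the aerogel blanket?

Treat each layer as a resistance in series:
  R'_stainless steel = ln(0.0334/0.0279)/(2πk) = 0.1799/(2π·18.1) = 0.001582 m·K/W
  R'_expanded polystyrene = ln(0.0696/0.0334)/(2πk) = 0.7342/(2π·0.0335) = 3.488 m·K/W
  R'_aerogel blanket = ln(0.0900/0.0696)/(2πk) = 0.2570/(2π·0.0161) = 2.541 m·K/W
  R'_polyurethane foam = ln(0.121/0.0900)/(2πk) = 0.2960/(2π·0.0280) = 1.682 m·K/W
ΣR = 0.001582 + 3.488 + 2.541 + 1.682 = 7.713 m·K/W
Q' = ΔT/ΣR = (112 K − 295.4 K)/7.713 = -23.78 W/m
From the inner boundary to the expanded polystyrene/aerogel blanket interface, ΣR_partial = 3.490 m·K/W.
T_interface = T_in − Q'·ΣR_partial = 112 K − (-23.78)(3.490) = 195.0 K

T = 195.0 K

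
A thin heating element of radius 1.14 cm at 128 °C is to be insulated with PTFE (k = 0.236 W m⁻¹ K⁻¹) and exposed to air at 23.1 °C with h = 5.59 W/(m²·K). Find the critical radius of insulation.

For a cylinder, r_cr = k_ins/h = 0.236/5.59 = 0.0422 m = 4.22 cm

r_cr = 4.22 cm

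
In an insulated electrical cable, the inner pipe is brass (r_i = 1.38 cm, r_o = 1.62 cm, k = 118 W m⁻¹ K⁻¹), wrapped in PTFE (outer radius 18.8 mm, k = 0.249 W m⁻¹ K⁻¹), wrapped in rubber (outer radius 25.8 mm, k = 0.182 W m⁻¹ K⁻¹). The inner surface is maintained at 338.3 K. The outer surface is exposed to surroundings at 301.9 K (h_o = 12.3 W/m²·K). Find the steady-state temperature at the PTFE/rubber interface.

T = 334.3 K

Resistance network (inner→outer):
  R'_brass = ln(0.0162/0.0138)/(2πk) = 0.1603/(2π·118) = 2.163×10^-4 m·K/W
  R'_PTFE = ln(0.0188/0.0162)/(2πk) = 0.1488/(2π·0.249) = 0.09514 m·K/W
  R'_rubber = ln(0.0258/0.0188)/(2πk) = 0.3165/(2π·0.182) = 0.2768 m·K/W
  R'_conv,out = 1/(2πr h) = 1/(2π·0.0258·12.3) = 0.5015 m·K/W
ΣR = 2.163×10^-4 + 0.09514 + 0.2768 + 0.5015 = 0.8737 m·K/W
Q' = ΔT/ΣR = (338.3 K − 301.9 K)/0.8737 = 41.66 W/m
From the inner boundary to the PTFE/rubber interface, ΣR_partial = 0.09536 m·K/W.
T_interface = T_in − Q'·ΣR_partial = 338.3 K − (41.66)(0.09536) = 334.3 K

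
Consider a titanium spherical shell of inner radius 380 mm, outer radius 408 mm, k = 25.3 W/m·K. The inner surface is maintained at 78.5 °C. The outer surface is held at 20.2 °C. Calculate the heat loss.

Q = 1.03×10^5 W

Q = 4πk·ΔT/(1/r₁ − 1/r₂) = 4π × 25.3 × 58.3 / (1/0.380 − 1/0.408) = 1.03×10^5 W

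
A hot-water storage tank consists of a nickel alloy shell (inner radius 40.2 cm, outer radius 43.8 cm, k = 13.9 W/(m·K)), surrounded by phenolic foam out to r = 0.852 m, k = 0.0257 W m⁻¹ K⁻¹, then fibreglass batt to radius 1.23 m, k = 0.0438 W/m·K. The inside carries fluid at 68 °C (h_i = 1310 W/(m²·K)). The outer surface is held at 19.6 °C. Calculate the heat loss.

Series thermal resistances, inner to outer:
  R_conv,in = 1/(4πr²h) = 1/(4π·0.402²·1310) = 3.759×10^-4 K/W
  R_nickel alloy = (1/0.402 − 1/0.438)/(4πk) = 0.2045/(4π·13.9) = 0.001171 K/W
  R_phenolic foam = (1/0.438 − 1/0.852)/(4πk) = 1.109/(4π·0.0257) = 3.435 K/W
  R_fibreglass batt = (1/0.852 − 1/1.23)/(4πk) = 0.3607/(4π·0.0438) = 0.6553 K/W
ΣR = 3.759×10^-4 + 0.001171 + 3.435 + 0.6553 = 4.092 K/W
Q = ΔT/ΣR = (68 °C − 19.6 °C)/4.092 = 11.8 W

Q = 11.8 W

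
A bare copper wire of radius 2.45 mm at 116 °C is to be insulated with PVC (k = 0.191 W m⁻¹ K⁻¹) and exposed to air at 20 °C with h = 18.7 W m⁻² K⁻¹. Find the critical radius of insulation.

r_cr = 1.02 cm

For a cylinder, r_cr = k_ins/h = 0.191/18.7 = 0.0102 m = 1.02 cm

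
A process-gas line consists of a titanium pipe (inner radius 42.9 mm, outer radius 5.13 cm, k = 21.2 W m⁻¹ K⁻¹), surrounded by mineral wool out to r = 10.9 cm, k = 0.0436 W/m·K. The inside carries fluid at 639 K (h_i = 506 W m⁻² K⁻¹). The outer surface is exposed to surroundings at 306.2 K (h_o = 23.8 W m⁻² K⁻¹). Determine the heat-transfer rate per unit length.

Q' = 118 W/m

Treat each layer as a resistance in series:
  R'_conv,in = 1/(2πr h) = 1/(2π·0.0429·506) = 0.007332 m·K/W
  R'_titanium = ln(0.0513/0.0429)/(2πk) = 0.1788/(2π·21.2) = 0.001342 m·K/W
  R'_mineral wool = ln(0.109/0.0513)/(2πk) = 0.7537/(2π·0.0436) = 2.751 m·K/W
  R'_conv,out = 1/(2πr h) = 1/(2π·0.109·23.8) = 0.06135 m·K/W
ΣR = 0.007332 + 0.001342 + 2.751 + 0.06135 = 2.821 m·K/W
Q' = ΔT/ΣR = (639 K − 306.2 K)/2.821 = 118 W/m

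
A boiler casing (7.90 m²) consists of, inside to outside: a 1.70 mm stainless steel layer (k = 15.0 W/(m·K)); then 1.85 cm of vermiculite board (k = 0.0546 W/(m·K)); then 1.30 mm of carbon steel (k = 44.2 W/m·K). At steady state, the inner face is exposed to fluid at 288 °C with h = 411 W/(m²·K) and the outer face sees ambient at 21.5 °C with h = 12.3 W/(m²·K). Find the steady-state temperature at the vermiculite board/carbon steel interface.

Series thermal resistances, inner to outer:
  R_conv,in = 1/(hA) = 1/(411·7.90) = 3.080×10^-4 K/W
  R_stainless steel = L/(kA) = 0.00170/(15.0·7.90) = 1.435×10^-5 K/W
  R_vermiculite board = L/(kA) = 0.0185/(0.0546·7.90) = 0.04289 K/W
  R_carbon steel = L/(kA) = 0.00130/(44.2·7.90) = 3.723×10^-6 K/W
  R_conv,out = 1/(hA) = 1/(12.3·7.90) = 0.01029 K/W
ΣR = 3.080×10^-4 + 1.435×10^-5 + 0.04289 + 3.723×10^-6 + 0.01029 = 0.05351 K/W
Q = ΔT/ΣR = (288 °C − 21.5 °C)/0.05351 = 4980 W
From the inner boundary to the vermiculite board/carbon steel interface, ΣR_partial = 0.04321 K/W.
T_interface = T_in − Q·ΣR_partial = 288 °C − (4980)(0.04321) = 72.8 °C

T = 72.8 °C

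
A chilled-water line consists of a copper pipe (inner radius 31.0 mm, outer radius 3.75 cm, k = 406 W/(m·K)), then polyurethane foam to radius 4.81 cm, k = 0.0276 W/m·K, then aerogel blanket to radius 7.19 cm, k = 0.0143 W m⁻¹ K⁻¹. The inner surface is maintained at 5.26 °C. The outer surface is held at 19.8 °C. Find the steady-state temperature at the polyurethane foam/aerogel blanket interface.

Resistance network (inner→outer):
  R'_copper = ln(0.0375/0.0310)/(2πk) = 0.1904/(2π·406) = 7.462×10^-5 m·K/W
  R'_polyurethane foam = ln(0.0481/0.0375)/(2πk) = 0.2489/(2π·0.0276) = 1.436 m·K/W
  R'_aerogel blanket = ln(0.0719/0.0481)/(2πk) = 0.4020/(2π·0.0143) = 4.474 m·K/W
ΣR = 7.462×10^-5 + 1.436 + 4.474 = 5.910 m·K/W
Q' = ΔT/ΣR = (5.26 °C − 19.8 °C)/5.910 = -2.460 W/m
From the inner boundary to the polyurethane foam/aerogel blanket interface, ΣR_partial = 1.436 m·K/W.
T_interface = T_in − Q'·ΣR_partial = 5.26 °C − (-2.460)(1.436) = 8.79 °C

T = 8.79 °C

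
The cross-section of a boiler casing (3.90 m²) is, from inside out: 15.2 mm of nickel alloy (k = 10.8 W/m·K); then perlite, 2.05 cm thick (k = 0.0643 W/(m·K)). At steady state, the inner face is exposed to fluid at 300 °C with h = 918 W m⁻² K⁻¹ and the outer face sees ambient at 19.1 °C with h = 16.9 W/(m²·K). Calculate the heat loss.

Q = 2.88 kW

Resistance network (inner→outer):
  R_conv,in = 1/(hA) = 1/(918·3.90) = 2.793×10^-4 K/W
  R_nickel alloy = L/(kA) = 0.0152/(10.8·3.90) = 3.609×10^-4 K/W
  R_perlite = L/(kA) = 0.0205/(0.0643·3.90) = 0.08175 K/W
  R_conv,out = 1/(hA) = 1/(16.9·3.90) = 0.01517 K/W
ΣR = 2.793×10^-4 + 3.609×10^-4 + 0.08175 + 0.01517 = 0.09756 K/W
Q = ΔT/ΣR = (300 °C − 19.1 °C)/0.09756 = 2880 W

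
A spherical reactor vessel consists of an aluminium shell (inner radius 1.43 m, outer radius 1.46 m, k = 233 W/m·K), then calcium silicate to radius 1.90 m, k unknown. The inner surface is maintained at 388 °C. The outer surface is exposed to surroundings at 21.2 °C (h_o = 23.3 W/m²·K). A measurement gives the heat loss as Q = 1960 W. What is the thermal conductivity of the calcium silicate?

ΣR = ΔT/Q = |388 − 21.2|/1960 = 0.1871 K/W
Known resistances:
  R_aluminium = (1/1.43 − 1/1.46)/(4πk) = 0.01437/(4π·233) = 4.908×10^-6 K/W
  R_conv,out = 1/(4πr²h) = 1/(4π·1.90²·23.3) = 9.461×10^-4 K/W
R_calcium silicate = ΣR − ΣR_known = 0.1871 − 9.510×10^-4 = 0.1861 K/W
(1/r₁−1/r₂)/(4πk) = 0.1861 ⇒ k = 0.1586/(4π·0.1861) = 0.0678 W/m·K

k = 0.0678 W/m·K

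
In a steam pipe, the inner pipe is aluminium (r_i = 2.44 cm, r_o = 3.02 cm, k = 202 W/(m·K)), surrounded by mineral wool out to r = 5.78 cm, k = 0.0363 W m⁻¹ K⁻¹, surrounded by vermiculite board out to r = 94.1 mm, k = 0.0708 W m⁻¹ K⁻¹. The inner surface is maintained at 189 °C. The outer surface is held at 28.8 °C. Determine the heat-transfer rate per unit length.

Q' = 40.6 W/m

Series thermal resistances, inner to outer:
  R'_aluminium = ln(0.0302/0.0244)/(2πk) = 0.2133/(2π·202) = 1.680×10^-4 m·K/W
  R'_mineral wool = ln(0.0578/0.0302)/(2πk) = 0.6491/(2π·0.0363) = 2.846 m·K/W
  R'_vermiculite board = ln(0.0941/0.0578)/(2πk) = 0.4874/(2π·0.0708) = 1.096 m·K/W
ΣR = 1.680×10^-4 + 2.846 + 1.096 = 3.942 m·K/W
Q' = ΔT/ΣR = (189 °C − 28.8 °C)/3.942 = 40.6 W/m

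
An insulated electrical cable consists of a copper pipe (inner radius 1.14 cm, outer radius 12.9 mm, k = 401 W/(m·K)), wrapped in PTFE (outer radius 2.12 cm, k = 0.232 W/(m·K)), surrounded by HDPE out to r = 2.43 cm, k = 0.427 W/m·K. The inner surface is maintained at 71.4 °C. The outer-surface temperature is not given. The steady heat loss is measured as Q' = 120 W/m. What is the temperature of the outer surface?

Series resistances:
  R'_copper = ln(0.0129/0.0114)/(2πk) = 0.1236/(2π·401) = 4.906×10^-5 m·K/W
  R'_PTFE = ln(0.0212/0.0129)/(2πk) = 0.4968/(2π·0.232) = 0.3408 m·K/W
  R'_HDPE = ln(0.0243/0.0212)/(2πk) = 0.1365/(2π·0.427) = 0.05087 m·K/W
ΣR = 0.3917 m·K/W
ΔT = Q'·ΣR = 120 × 0.3917 = 47.00 K
Heat flows outward, so T_out = T_in − ΔT = 71.4 − 47.00 = 24.4 °C

T_out = 24.4 °C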